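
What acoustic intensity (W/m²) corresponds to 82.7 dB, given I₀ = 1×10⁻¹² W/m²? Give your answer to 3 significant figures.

L = 10·log₁₀(I/I₀) ⇒ I = I₀·10^(L/10) = 10⁻¹² × 10^8.27.

0.000186 W/m²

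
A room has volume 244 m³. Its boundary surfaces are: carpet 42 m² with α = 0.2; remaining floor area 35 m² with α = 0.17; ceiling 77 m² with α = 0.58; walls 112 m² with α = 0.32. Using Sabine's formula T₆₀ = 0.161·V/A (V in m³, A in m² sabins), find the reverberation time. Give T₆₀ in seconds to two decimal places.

0.41 s

A = Σ Sᵢαᵢ = 42·0.2 + 35·0.17 + 77·0.58 + 112·0.32 = 94.85 m².
T₆₀ = 0.161 × 244 / 94.85 = 0.414 s.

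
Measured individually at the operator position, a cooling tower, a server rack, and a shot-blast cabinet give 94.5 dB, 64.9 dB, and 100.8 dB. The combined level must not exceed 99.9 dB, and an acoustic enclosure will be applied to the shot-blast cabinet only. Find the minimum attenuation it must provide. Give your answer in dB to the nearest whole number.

Fixed contribution from the other sources: Σ 10^(L/10) = 10^(94.5/10) + 10^(64.9/10) = 2.821e+09 (94.50 dB).
The limit corresponds to 10^(99.9/10) = 9.772e+09; subtracting the fixed part leaves 6.951e+09 for the shot-blast cabinet, i.e. 98.42 dB.
So the shot-blast cabinet must be reduced from 100.8 to 98.42 dB: IL = 2.38 dB.

2 dB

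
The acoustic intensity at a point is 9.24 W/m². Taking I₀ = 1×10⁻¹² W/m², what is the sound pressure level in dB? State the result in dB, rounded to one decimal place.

Dividing by I₀ shifts the exponent by 12: I/I₀ = 9.24×10^12.
L = 10·(0.9657 + 12) = 129.66 dB.

129.7 dB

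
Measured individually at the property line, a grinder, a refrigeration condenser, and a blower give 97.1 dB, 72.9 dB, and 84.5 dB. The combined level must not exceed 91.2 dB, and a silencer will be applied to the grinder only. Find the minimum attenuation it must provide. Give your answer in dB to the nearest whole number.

7 dB

Everything except the grinder sums to 10^(72.9/10) + 10^(84.5/10) = 3.013e+08 in linear terms, 84.79 dB.
To meet 91.2 dB overall, the treated grinder may contribute at most 10^(91.2/10) − 3.013e+08 = 1.017e+09, i.e. 90.07 dB.
Required insertion loss = 97.1 − 90.07 = 7.03 dB.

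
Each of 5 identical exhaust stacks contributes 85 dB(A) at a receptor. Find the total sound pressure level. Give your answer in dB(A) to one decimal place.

L_total = L₁ + 10·log₁₀ N for N identical incoherent sources.
L_total = 85 + 10·log₁₀(5) = 85 + 6.990 = 91.99 dB(A).

92.0 dB(A)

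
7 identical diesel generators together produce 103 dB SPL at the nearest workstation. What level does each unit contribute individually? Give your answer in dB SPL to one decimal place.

Dividing the total intensity by 7 lowers the level by 10·log₁₀ 7 = 8.451 dB: L₁ = 103 − 8.451.

94.5 dB SPL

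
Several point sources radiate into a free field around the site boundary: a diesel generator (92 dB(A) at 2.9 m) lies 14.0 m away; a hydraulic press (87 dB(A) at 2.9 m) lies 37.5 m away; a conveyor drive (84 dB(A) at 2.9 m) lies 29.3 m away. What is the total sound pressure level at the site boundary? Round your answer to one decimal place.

78.7 dB(A)

Propagate each source to the receiver with L = L_ref − 20·log₁₀(r/r_ref), then add intensities.
diesel generator: 92 − 20·log₁₀(14.0/2.9) = 92 − 13.67 = 78.33 dB(A).
hydraulic press: 87 − 20·log₁₀(37.5/2.9) = 87 − 22.23 = 64.77 dB(A).
conveyor drive: 84 − 20·log₁₀(29.3/2.9) = 84 − 20.09 = 63.91 dB(A).
Σ 10^(L/10) = 7.346e+07 → L_total = 10·log₁₀(7.346e+07) = 78.66 dB(A).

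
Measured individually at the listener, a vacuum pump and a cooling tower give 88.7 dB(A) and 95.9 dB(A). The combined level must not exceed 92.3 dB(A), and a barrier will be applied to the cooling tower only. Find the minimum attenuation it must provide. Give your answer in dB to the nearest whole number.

The untreated sources together contribute 10^(88.7/10) = 7.413e+08, i.e. 88.70 dB(A).
The limit corresponds to 10^(92.3/10) = 1.698e+09; subtracting the fixed part leaves 9.569e+08 for the cooling tower, i.e. 89.81 dB(A).
So the cooling tower must be reduced from 95.9 to 89.81 dB(A): IL = 6.09 dB.

6 dB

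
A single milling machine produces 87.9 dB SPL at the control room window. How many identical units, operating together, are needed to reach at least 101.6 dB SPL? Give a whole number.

24

N identical sources give L₁ + 10·log₁₀ N, so require 10·log₁₀ N ≥ 101.6 − 87.9 = 13.7 dB.
N ≥ 10^(13.7/10) = 23.442, so N = 24.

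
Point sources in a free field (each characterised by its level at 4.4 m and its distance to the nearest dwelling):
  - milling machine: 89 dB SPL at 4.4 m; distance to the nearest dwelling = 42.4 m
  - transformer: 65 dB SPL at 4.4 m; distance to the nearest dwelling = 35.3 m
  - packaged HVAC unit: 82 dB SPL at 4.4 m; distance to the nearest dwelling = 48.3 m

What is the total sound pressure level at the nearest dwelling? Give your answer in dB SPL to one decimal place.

70.0 dB SPL

Apply inverse-square spreading to bring every level to the receiver, then sum 10^(L/10).
milling machine: 89 − 20·log₁₀(42.4/4.4) = 89 − 19.68 = 69.32 dB SPL.
transformer: 65 − 20·log₁₀(35.3/4.4) = 65 − 18.09 = 46.91 dB SPL.
packaged HVAC unit: 82 − 20·log₁₀(48.3/4.4) = 82 − 20.81 = 61.19 dB SPL.
Σ 10^(L/10) = 9.918e+06 → L_total = 10·log₁₀(9.918e+06) = 69.96 dB SPL.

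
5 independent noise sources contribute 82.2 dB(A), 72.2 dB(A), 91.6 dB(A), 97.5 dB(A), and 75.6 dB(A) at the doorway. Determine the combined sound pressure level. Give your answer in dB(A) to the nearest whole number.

Incoherent sources combine by intensity addition: L_total = 10·log₁₀(Σ 10^(L_i/10)).
Σ 10^(L/10) = 10^(82.2/10) + 10^(72.2/10) + 10^(91.6/10) + 10^(97.5/10) + 10^(75.6/10) = 7.288e+09.
L_total = 10·log₁₀(7.288e+09) = 98.63 dB(A).

99 dB(A)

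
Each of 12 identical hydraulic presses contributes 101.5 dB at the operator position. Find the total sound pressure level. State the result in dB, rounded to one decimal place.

N identical incoherent sources raise the level by 10·log₁₀ N.
L_total = 101.5 + 10·log₁₀(12) = 101.5 + 10.792 = 112.29 dB.

112.3 dB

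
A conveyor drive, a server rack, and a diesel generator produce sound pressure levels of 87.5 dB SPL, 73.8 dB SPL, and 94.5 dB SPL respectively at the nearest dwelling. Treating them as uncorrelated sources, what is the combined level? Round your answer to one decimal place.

Incoherent sources combine by intensity addition: L_total = 10·log₁₀(Σ 10^(L_i/10)).
Σ 10^(L/10) = 10^(87.5/10) + 10^(73.8/10) + 10^(94.5/10) = 3.405e+09.
L_total = 10·log₁₀(3.405e+09) = 95.32 dB SPL.

95.3 dB SPL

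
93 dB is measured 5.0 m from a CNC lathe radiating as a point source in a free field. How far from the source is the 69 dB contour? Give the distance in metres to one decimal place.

79.2 m

For a point source L₁ − L₂ = 20·log₁₀(r₂/r₁), so r₂ = r₁·10^((L₁−L₂)/20).
r₂ = 5.0·10^((93−69)/20) = 5.0·10^(24.0/20) = 79.24 m.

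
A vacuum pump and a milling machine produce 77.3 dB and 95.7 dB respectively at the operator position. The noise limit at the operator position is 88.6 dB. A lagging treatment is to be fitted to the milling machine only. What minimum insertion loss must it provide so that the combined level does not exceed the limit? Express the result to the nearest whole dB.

Fixed contribution from the other source: Σ 10^(L/10) = 10^(77.3/10) = 5.370e+07 (77.30 dB).
To meet 88.6 dB overall, the treated milling machine may contribute at most 10^(88.6/10) − 5.370e+07 = 6.707e+08, i.e. 88.27 dB.
So the milling machine must be reduced from 95.7 to 88.27 dB: IL = 7.43 dB.

7 dB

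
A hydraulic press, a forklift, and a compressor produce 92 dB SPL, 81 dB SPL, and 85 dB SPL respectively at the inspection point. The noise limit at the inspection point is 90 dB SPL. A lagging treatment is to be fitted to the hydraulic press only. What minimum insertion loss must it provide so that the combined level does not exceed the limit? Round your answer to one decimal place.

Everything except the hydraulic press sums to 10^(81/10) + 10^(85/10) = 4.421e+08 in linear terms, 86.46 dB SPL.
The limit corresponds to 10^(90/10) = 1.000e+09; subtracting the fixed part leaves 5.579e+08 for the hydraulic press, i.e. 87.47 dB SPL.
Required insertion loss = 92 − 87.47 = 4.53 dB.

4.5 dB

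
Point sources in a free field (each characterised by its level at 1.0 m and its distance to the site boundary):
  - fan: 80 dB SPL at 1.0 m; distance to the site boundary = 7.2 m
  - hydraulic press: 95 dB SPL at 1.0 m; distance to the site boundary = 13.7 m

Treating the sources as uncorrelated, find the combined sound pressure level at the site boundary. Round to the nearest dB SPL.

Propagate each source to the receiver with L = L_ref − 20·log₁₀(r/r_ref), then add intensities.
fan: 80 − 20·log₁₀(7.2/1.0) = 80 − 17.15 = 62.85 dB SPL.
hydraulic press: 95 − 20·log₁₀(13.7/1.0) = 95 − 22.73 = 72.27 dB SPL.
Σ 10^(L/10) = 1.878e+07 → L_total = 10·log₁₀(1.878e+07) = 72.74 dB SPL.

73 dB SPL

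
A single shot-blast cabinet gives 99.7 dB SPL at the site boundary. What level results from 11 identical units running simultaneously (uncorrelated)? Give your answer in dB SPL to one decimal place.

110.1 dB SPL

L_total = L₁ + 10·log₁₀ N for N identical incoherent sources.
L_total = 99.7 + 10·log₁₀(11) = 99.7 + 10.414 = 110.11 dB SPL.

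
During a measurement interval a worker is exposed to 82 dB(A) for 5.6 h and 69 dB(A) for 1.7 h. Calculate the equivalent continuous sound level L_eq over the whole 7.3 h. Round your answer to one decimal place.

The energy average is taken in the linear domain: L_eq = 10·log₁₀[(Σ tᵢ·10^(Lᵢ/10))/T], T = 7.3 h.
Σ tᵢ·10^(Lᵢ/10) = 5.6·10^(82/10) + 1.7·10^(69/10) = 9.010e+08.
L_eq = 10·log₁₀(9.010e+08/7.3) = 80.91 dB(A).

80.9 dB(A)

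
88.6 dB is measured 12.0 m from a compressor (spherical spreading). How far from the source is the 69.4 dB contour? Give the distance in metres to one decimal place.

109.4 m

The 19.2 dB drop corresponds to a distance ratio of 10^(19.2/20) for a point source.
r₂ = 12.0·10^((88.6−69.4)/20) = 12.0·10^(19.2/20) = 109.44 m.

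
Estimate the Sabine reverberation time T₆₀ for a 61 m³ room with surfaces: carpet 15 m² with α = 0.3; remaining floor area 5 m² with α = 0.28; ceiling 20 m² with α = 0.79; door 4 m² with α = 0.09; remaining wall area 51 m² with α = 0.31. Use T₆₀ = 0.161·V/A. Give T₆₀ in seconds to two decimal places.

Total absorption A = 15·0.3 + 5·0.28 + 20·0.79 + 4·0.09 + 51·0.31 = 37.87 m² sabins.
T₆₀ = 0.161 × 61 / 37.87 = 0.259 s.

0.26 s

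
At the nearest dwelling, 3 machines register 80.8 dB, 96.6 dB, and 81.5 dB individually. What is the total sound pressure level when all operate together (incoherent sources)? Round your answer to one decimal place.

96.8 dB

Incoherent sources combine by intensity addition: L_total = 10·log₁₀(Σ 10^(L_i/10)).
Σ 10^(L/10) = 10^(80.8/10) + 10^(96.6/10) + 10^(81.5/10) = 4.832e+09.
L_total = 10·log₁₀(4.832e+09) = 96.84 dB.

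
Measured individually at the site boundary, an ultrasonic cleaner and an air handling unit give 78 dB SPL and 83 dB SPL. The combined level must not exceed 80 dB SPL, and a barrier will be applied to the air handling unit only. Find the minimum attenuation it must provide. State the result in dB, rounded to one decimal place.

7.3 dB

Everything except the air handling unit sums to 10^(78/10) = 6.310e+07 in linear terms, 78.00 dB SPL.
The limit corresponds to 10^(80/10) = 1.000e+08; subtracting the fixed part leaves 3.690e+07 for the air handling unit, i.e. 75.67 dB SPL.
So the air handling unit must be reduced from 83 to 75.67 dB SPL: IL = 7.33 dB.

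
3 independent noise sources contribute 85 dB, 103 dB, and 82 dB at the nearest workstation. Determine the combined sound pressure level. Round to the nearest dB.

103 dB

For uncorrelated sources the intensities add, so convert each level to linear form, sum, and take 10·log₁₀ of the total.
Σ 10^(L/10) = 10^(85/10) + 10^(103/10) + 10^(82/10) = 2.043e+10.
L_total = 10·log₁₀(2.043e+10) = 103.10 dB.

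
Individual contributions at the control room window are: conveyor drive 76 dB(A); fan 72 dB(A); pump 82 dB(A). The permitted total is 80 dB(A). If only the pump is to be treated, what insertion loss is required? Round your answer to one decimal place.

5.5 dB

Fixed contribution from the other sources: Σ 10^(L/10) = 10^(76/10) + 10^(72/10) = 5.566e+07 (77.46 dB(A)).
The limit corresponds to 10^(80/10) = 1.000e+08; subtracting the fixed part leaves 4.434e+07 for the pump, i.e. 76.47 dB(A).
Required insertion loss = 82 − 76.47 = 5.53 dB.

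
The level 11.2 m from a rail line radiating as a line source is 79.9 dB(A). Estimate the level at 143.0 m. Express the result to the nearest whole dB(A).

For a line source, L₂ = L₁ − 10·log₁₀(r₂/r₁).
L₂ = 79.9 − 10·log₁₀(143.0/11.2) = 79.9 − 11.061 = 68.84 dB(A).

69 dB(A)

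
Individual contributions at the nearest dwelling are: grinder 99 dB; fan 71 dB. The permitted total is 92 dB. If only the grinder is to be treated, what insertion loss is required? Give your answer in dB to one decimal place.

Fixed contribution from the other source: Σ 10^(L/10) = 10^(71/10) = 1.259e+07 (71.00 dB).
To meet 92 dB overall, the treated grinder may contribute at most 10^(92/10) − 1.259e+07 = 1.572e+09, i.e. 91.97 dB.
So the grinder must be reduced from 99 to 91.97 dB: IL = 7.03 dB.

7.0 dB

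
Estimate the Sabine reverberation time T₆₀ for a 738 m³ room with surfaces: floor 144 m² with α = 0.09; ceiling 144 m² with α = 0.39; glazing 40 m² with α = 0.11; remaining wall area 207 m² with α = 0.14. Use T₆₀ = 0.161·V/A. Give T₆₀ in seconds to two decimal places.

1.16 s

Summing Sᵢαᵢ: 144·0.09 + 144·0.39 + 40·0.11 + 207·0.14 = 102.50 m².
T₆₀ = 0.161·V/A = 0.161·738/102.50 = 1.159 s.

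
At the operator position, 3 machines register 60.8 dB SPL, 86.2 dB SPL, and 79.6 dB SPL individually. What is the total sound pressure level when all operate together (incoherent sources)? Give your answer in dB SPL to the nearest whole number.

87 dB SPL

Incoherent sources combine by intensity addition: L_total = 10·log₁₀(Σ 10^(L_i/10)).
Σ 10^(L/10) = 10^(60.8/10) + 10^(86.2/10) + 10^(79.6/10) = 5.093e+08.
L_total = 10·log₁₀(5.093e+08) = 87.07 dB SPL.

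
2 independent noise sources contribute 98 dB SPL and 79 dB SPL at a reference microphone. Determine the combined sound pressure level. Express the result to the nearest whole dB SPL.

For uncorrelated sources the intensities add, so convert each level to linear form, sum, and take 10·log₁₀ of the total.
Σ 10^(L/10) = 10^(98/10) + 10^(79/10) = 6.389e+09.
L_total = 10·log₁₀(6.389e+09) = 98.05 dB SPL.

98 dB SPL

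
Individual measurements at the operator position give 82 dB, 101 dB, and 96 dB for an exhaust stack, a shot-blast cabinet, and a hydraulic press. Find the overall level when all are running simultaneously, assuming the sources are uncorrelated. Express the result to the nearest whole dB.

For uncorrelated sources the intensities add, so convert each level to linear form, sum, and take 10·log₁₀ of the total.
Σ 10^(L/10) = 10^(82/10) + 10^(101/10) + 10^(96/10) = 1.673e+10.
L_total = 10·log₁₀(1.673e+10) = 102.23 dB.

102 dB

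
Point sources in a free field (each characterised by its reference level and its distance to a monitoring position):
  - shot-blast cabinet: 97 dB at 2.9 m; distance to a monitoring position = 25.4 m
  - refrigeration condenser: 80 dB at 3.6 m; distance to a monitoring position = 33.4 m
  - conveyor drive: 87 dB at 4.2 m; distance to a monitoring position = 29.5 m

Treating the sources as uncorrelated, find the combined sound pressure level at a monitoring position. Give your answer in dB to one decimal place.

78.8 dB

First find each source's level at the receiver (point-source: −20·log₁₀(r/r_ref)), then combine on an intensity basis.
shot-blast cabinet: 97 − 20·log₁₀(25.4/2.9) = 97 − 18.85 = 78.15 dB.
refrigeration condenser: 80 − 20·log₁₀(33.4/3.6) = 80 − 19.35 = 60.65 dB.
conveyor drive: 87 − 20·log₁₀(29.5/4.2) = 87 − 16.93 = 70.07 dB.
Σ 10^(L/10) = 7.665e+07 → L_total = 10·log₁₀(7.665e+07) = 78.85 dB.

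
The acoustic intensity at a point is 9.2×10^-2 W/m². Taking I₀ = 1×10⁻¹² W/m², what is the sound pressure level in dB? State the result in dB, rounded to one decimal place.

109.6 dB

I/I₀ = 9.2×10^-2/10⁻¹² = 9.2×10^10, and L = 10·log₁₀(I/I₀).
L = 10·(0.9638 + 10) = 109.64 dB.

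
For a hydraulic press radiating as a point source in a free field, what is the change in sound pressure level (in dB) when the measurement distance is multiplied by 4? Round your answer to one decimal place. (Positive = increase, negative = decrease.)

Point-source spreading: ΔL = −20·log₁₀(r₂/r₁).
ΔL = −20·log₁₀(4) = -12.04 dB.

-12.0 dB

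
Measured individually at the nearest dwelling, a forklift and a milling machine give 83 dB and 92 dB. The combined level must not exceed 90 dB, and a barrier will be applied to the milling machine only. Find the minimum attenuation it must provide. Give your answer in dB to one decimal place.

The untreated sources together contribute 10^(83/10) = 1.995e+08, i.e. 83.00 dB.
To meet 90 dB overall, the treated milling machine may contribute at most 10^(90/10) − 1.995e+08 = 8.005e+08, i.e. 89.03 dB.
Required insertion loss = 92 − 89.03 = 2.97 dB.

3.0 dB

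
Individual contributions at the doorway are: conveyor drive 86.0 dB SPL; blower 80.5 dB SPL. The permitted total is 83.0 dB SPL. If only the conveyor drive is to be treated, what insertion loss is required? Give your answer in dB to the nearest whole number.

Everything except the conveyor drive sums to 10^(80.5/10) = 1.122e+08 in linear terms, 80.50 dB SPL.
To meet 83.0 dB SPL overall, the treated conveyor drive may contribute at most 10^(83.0/10) − 1.122e+08 = 8.732e+07, i.e. 79.41 dB SPL.
Required insertion loss = 86.0 − 79.41 = 6.59 dB.

7 dB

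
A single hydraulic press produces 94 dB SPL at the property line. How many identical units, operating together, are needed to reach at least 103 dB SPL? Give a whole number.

Need L₁ + 10·log₁₀ N ≥ 103, i.e. log₁₀ N ≥ 0.90.
N ≥ 10^(9.0/10) = 7.943, so N = 8.

8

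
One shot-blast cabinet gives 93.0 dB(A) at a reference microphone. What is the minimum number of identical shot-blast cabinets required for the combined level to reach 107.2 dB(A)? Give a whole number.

27

The shortfall is 107.2 − 93.0 = 14.2 dB, and N units add 10·log₁₀ N, so need 10·log₁₀ N ≥ 14.2.
N ≥ 10^(14.2/10) = 26.303, so N = 27.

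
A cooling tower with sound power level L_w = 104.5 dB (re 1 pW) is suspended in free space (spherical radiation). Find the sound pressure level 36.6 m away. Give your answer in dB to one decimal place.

The power spreads over a sphere of area 4π·r², so L_p = L_w − 10·log₁₀(4π·r²).
4π·r² = 1.683e+04 m², 10·log₁₀ of that is 42.262 dB.
L_p = 104.5 − 42.262 = 62.24 dB.

62.2 dB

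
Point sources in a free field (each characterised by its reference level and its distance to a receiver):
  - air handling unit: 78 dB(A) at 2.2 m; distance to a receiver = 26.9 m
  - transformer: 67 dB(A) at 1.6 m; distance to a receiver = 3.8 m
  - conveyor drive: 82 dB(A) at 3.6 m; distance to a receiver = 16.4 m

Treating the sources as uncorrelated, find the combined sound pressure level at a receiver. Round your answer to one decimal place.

Apply inverse-square spreading to bring every level to the receiver, then sum 10^(L/10).
air handling unit: 78 − 20·log₁₀(26.9/2.2) = 78 − 21.75 = 56.25 dB(A).
transformer: 67 − 20·log₁₀(3.8/1.6) = 67 − 7.51 = 59.49 dB(A).
conveyor drive: 82 − 20·log₁₀(16.4/3.6) = 82 − 13.17 = 68.83 dB(A).
Σ 10^(L/10) = 8.947e+06 → L_total = 10·log₁₀(8.947e+06) = 69.52 dB(A).

69.5 dB(A)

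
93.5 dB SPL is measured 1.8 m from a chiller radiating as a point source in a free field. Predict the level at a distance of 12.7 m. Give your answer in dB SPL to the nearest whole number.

Point-source attenuation: ΔL = 20·log₁₀(r₂/r₁) = 20·log₁₀(12.7/1.8) = 16.971 dB.
L₂ = 93.5 − 20·log₁₀(12.7/1.8) = 93.5 − 16.971 = 76.53 dB SPL.

77 dB SPL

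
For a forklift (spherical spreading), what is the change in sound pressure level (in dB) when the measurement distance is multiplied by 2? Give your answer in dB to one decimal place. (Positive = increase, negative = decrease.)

-6.0 dB

With spherical spreading the level changes by −20·log₁₀(r₂/r₁).
ΔL = −20·log₁₀(2) = -6.02 dB.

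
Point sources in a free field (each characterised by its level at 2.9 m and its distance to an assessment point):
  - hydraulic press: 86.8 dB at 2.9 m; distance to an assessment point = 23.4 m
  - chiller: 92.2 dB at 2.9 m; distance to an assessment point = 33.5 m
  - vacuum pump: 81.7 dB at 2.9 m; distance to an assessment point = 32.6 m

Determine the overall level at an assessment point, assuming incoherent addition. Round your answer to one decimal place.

First find each source's level at the receiver (point-source: −20·log₁₀(r/r_ref)), then combine on an intensity basis.
hydraulic press: 86.8 − 20·log₁₀(23.4/2.9) = 86.8 − 18.14 = 68.66 dB.
chiller: 92.2 − 20·log₁₀(33.5/2.9) = 92.2 − 21.25 = 70.95 dB.
vacuum pump: 81.7 − 20·log₁₀(32.6/2.9) = 81.7 − 21.02 = 60.68 dB.
Σ 10^(L/10) = 2.096e+07 → L_total = 10·log₁₀(2.096e+07) = 73.21 dB.

73.2 dB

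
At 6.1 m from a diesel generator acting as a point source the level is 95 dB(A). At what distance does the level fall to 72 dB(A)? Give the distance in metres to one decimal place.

86.2 m

The 23.0 dB drop corresponds to a distance ratio of 10^(23.0/20) for a point source.
r₂ = 6.1·10^((95−72)/20) = 6.1·10^(23.0/20) = 86.16 m.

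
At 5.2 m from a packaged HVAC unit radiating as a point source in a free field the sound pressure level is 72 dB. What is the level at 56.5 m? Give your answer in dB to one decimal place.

Point-source attenuation: ΔL = 20·log₁₀(r₂/r₁) = 20·log₁₀(56.5/5.2) = 20.721 dB.
L₂ = 72 − 20·log₁₀(56.5/5.2) = 72 − 20.721 = 51.28 dB.

51.3 dB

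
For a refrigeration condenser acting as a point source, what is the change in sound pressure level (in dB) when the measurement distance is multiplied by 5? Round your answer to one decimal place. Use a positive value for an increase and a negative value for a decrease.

With spherical spreading the level changes by −20·log₁₀(r₂/r₁).
ΔL = −20·log₁₀(5) = -13.98 dB.

-14.0 dB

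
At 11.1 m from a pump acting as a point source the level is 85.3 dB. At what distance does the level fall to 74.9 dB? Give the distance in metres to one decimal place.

Point-source spreading drops the level by 20·log₁₀(r₂/r₁); inverting, r₂/r₁ = 10^(ΔL/20).
r₂ = 11.1·10^((85.3−74.9)/20) = 11.1·10^(10.4/20) = 36.76 m.

36.8 m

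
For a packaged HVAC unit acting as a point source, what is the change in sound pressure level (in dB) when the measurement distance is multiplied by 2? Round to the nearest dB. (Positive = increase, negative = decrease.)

Point-source spreading: ΔL = −20·log₁₀(r₂/r₁).
ΔL = −20·log₁₀(2) = -6.02 dB.

-6 dB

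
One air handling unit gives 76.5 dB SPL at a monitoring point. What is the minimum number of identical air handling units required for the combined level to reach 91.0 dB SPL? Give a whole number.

29

Need L₁ + 10·log₁₀ N ≥ 91.0, i.e. log₁₀ N ≥ 1.45.
N ≥ 10^(14.5/10) = 28.184, so N = 29.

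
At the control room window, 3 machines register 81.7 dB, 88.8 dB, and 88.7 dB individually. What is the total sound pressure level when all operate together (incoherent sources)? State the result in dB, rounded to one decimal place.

Incoherent sources combine by intensity addition: L_total = 10·log₁₀(Σ 10^(L_i/10)).
Σ 10^(L/10) = 10^(81.7/10) + 10^(88.8/10) + 10^(88.7/10) = 1.648e+09.
L_total = 10·log₁₀(1.648e+09) = 92.17 dB.

92.2 dB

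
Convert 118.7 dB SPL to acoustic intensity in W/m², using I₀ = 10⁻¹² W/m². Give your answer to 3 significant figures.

0.741 W/m²

I/I₀ = 10^(118.7/10) = 7.413e+11, so I = 7.413e+11 × 10⁻¹² W/m².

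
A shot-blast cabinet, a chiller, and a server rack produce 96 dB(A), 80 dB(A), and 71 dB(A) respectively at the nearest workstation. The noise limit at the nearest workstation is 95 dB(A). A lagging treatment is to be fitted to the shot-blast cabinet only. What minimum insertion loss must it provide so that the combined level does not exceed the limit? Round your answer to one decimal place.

1.2 dB

Everything except the shot-blast cabinet sums to 10^(80/10) + 10^(71/10) = 1.126e+08 in linear terms, 80.51 dB(A).
To meet 95 dB(A) overall, the treated shot-blast cabinet may contribute at most 10^(95/10) − 1.126e+08 = 3.050e+09, i.e. 94.84 dB(A).
So the shot-blast cabinet must be reduced from 96 to 94.84 dB(A): IL = 1.16 dB.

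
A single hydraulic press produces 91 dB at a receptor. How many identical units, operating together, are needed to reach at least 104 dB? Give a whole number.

20

The shortfall is 104 − 91 = 13.0 dB, and N units add 10·log₁₀ N, so need 10·log₁₀ N ≥ 13.0.
N ≥ 10^(13.0/10) = 19.953, so N = 20.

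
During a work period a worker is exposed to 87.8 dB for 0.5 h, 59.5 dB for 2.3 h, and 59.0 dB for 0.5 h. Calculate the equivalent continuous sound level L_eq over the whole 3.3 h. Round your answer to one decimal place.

79.6 dB

The energy average is taken in the linear domain: L_eq = 10·log₁₀[(Σ tᵢ·10^(Lᵢ/10))/T], T = 3.3 h.
Σ tᵢ·10^(Lᵢ/10) = 0.5·10^(87.8/10) + 2.3·10^(59.5/10) + 0.5·10^(59.0/10) = 3.037e+08.
L_eq = 10·log₁₀(3.037e+08/3.3) = 79.64 dB.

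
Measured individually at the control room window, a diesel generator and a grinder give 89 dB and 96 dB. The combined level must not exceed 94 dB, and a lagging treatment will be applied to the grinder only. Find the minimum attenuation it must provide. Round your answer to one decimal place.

3.7 dB

The untreated sources together contribute 10^(89/10) = 7.943e+08, i.e. 89.00 dB.
The limit corresponds to 10^(94/10) = 2.512e+09; subtracting the fixed part leaves 1.718e+09 for the grinder, i.e. 92.35 dB.
So the grinder must be reduced from 96 to 92.35 dB: IL = 3.65 dB.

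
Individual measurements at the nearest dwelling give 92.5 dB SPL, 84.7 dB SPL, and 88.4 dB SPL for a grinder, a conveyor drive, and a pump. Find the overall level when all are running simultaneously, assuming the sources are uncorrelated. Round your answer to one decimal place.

94.4 dB SPL

For uncorrelated sources the intensities add, so convert each level to linear form, sum, and take 10·log₁₀ of the total.
Σ 10^(L/10) = 10^(92.5/10) + 10^(84.7/10) + 10^(88.4/10) = 2.765e+09.
L_total = 10·log₁₀(2.765e+09) = 94.42 dB SPL.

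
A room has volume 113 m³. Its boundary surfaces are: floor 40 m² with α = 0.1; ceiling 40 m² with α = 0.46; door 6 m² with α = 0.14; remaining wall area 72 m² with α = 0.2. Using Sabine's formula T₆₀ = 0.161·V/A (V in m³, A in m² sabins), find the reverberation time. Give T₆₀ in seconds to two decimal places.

Total absorption A = 40·0.1 + 40·0.46 + 6·0.14 + 72·0.2 = 37.64 m² sabins.
T₆₀ = 0.161 × 113 / 37.64 = 0.483 s.

0.48 s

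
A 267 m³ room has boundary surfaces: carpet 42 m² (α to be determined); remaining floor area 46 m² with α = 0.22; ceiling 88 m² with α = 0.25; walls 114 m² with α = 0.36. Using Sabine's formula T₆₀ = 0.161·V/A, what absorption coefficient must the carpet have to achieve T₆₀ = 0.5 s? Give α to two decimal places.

0.31

Required total absorption A = 0.161·267/0.5 = 85.97 m².
Absorption from the other surfaces = 46·0.22 + 88·0.25 + 114·0.36 = 73.16 m², so the carpet must supply 12.81 m² over 42 m².
α = 12.81/42 = 0.305.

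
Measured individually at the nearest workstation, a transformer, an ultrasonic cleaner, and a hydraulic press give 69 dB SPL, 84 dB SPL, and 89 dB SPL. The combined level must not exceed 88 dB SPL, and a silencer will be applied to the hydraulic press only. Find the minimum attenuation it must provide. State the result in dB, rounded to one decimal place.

3.3 dB

Fixed contribution from the other sources: Σ 10^(L/10) = 10^(69/10) + 10^(84/10) = 2.591e+08 (84.14 dB SPL).
The limit corresponds to 10^(88/10) = 6.310e+08; subtracting the fixed part leaves 3.718e+08 for the hydraulic press, i.e. 85.70 dB SPL.
So the hydraulic press must be reduced from 89 to 85.70 dB SPL: IL = 3.30 dB.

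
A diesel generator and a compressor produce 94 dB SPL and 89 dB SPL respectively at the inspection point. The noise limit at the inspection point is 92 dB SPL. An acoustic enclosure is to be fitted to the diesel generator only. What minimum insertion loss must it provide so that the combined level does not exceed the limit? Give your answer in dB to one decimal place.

Everything except the diesel generator sums to 10^(89/10) = 7.943e+08 in linear terms, 89.00 dB SPL.
The limit corresponds to 10^(92/10) = 1.585e+09; subtracting the fixed part leaves 7.906e+08 for the diesel generator, i.e. 88.98 dB SPL.
So the diesel generator must be reduced from 94 to 88.98 dB SPL: IL = 5.02 dB.

5.0 dB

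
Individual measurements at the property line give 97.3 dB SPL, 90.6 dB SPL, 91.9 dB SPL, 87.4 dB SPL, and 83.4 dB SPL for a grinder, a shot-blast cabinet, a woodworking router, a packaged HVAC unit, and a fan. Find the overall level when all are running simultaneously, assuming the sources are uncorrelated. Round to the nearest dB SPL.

Incoherent sources combine by intensity addition: L_total = 10·log₁₀(Σ 10^(L_i/10)).
Σ 10^(L/10) = 10^(97.3/10) + 10^(90.6/10) + 10^(91.9/10) + 10^(87.4/10) + 10^(83.4/10) = 8.836e+09.
L_total = 10·log₁₀(8.836e+09) = 99.46 dB SPL.

99 dB SPL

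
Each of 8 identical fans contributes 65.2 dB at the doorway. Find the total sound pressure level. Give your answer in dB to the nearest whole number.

With 8 equal, uncorrelated contributions the intensity is 8× that of one unit, giving a rise of 10·log₁₀ 8.
L_total = 65.2 + 10·log₁₀(8) = 65.2 + 9.031 = 74.23 dB.

74 dB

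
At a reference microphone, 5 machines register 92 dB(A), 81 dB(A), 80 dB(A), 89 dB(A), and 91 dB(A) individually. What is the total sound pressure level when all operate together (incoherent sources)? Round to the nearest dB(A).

96 dB(A)

For uncorrelated sources the intensities add, so convert each level to linear form, sum, and take 10·log₁₀ of the total.
Σ 10^(L/10) = 10^(92/10) + 10^(81/10) + 10^(80/10) + 10^(89/10) + 10^(91/10) = 3.864e+09.
L_total = 10·log₁₀(3.864e+09) = 95.87 dB(A).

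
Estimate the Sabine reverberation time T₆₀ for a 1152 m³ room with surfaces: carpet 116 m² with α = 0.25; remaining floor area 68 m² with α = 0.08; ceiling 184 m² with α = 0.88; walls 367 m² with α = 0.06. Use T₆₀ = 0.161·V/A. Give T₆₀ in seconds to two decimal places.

Total absorption A = 116·0.25 + 68·0.08 + 184·0.88 + 367·0.06 = 218.38 m² sabins.
T₆₀ = 0.161·V/A = 0.161·1152/218.38 = 0.849 s.

0.85 s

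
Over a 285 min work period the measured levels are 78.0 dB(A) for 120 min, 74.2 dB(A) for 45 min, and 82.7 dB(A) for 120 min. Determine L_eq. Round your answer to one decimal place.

80.4 dB(A)

L_eq = 10·log₁₀[(1/T)·Σ tᵢ·10^(Lᵢ/10)] with T = 285 min.
Σ tᵢ·10^(Lᵢ/10) = 120·10^(78.0/10) + 45·10^(74.2/10) + 120·10^(82.7/10) = 3.110e+10.
L_eq = 10·log₁₀(3.110e+10/285) = 80.38 dB(A).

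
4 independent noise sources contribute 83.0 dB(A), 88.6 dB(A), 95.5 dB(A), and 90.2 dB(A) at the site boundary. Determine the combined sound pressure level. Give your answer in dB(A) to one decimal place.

Incoherent sources combine by intensity addition: L_total = 10·log₁₀(Σ 10^(L_i/10)).
Σ 10^(L/10) = 10^(83.0/10) + 10^(88.6/10) + 10^(95.5/10) + 10^(90.2/10) = 5.519e+09.
L_total = 10·log₁₀(5.519e+09) = 97.42 dB(A).

97.4 dB(A)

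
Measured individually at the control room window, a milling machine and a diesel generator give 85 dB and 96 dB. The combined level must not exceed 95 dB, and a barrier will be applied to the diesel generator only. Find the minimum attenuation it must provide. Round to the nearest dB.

1 dB

Everything except the diesel generator sums to 10^(85/10) = 3.162e+08 in linear terms, 85.00 dB.
To meet 95 dB overall, the treated diesel generator may contribute at most 10^(95/10) − 3.162e+08 = 2.846e+09, i.e. 94.54 dB.
Required insertion loss = 96 − 94.54 = 1.46 dB.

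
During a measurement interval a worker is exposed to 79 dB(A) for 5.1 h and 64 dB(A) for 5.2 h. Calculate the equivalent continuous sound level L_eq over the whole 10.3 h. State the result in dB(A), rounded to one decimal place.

76.1 dB(A)

The energy average is taken in the linear domain: L_eq = 10·log₁₀[(Σ tᵢ·10^(Lᵢ/10))/T], T = 10.3 h.
Σ tᵢ·10^(Lᵢ/10) = 5.1·10^(79/10) + 5.2·10^(64/10) = 4.182e+08.
L_eq = 10·log₁₀(4.182e+08/10.3) = 76.09 dB(A).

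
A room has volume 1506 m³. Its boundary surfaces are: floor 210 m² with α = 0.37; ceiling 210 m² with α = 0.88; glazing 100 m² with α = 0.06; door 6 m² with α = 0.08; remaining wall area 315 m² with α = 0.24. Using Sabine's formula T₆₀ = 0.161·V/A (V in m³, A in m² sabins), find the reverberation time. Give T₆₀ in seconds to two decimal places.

Total absorption A = 210·0.37 + 210·0.88 + 100·0.06 + 6·0.08 + 315·0.24 = 344.58 m² sabins.
T₆₀ = 0.161·V/A = 0.161·1506/344.58 = 0.704 s.

0.70 s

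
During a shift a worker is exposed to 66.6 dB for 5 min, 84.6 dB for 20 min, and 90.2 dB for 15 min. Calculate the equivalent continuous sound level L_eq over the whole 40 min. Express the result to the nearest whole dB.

87 dB

L_eq = 10·log₁₀[(1/T)·Σ tᵢ·10^(Lᵢ/10)] with T = 40 min.
Σ tᵢ·10^(Lᵢ/10) = 5·10^(66.6/10) + 20·10^(84.6/10) + 15·10^(90.2/10) = 2.150e+10.
L_eq = 10·log₁₀(2.150e+10/40) = 87.30 dB.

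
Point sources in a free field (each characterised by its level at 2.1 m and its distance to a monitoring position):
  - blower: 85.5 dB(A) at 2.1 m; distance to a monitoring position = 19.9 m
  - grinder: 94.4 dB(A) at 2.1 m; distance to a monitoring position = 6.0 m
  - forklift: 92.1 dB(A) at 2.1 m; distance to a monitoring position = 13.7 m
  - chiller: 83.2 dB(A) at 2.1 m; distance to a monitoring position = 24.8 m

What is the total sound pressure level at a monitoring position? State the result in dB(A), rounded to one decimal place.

85.8 dB(A)

Apply inverse-square spreading to bring every level to the receiver, then sum 10^(L/10).
blower: 85.5 − 20·log₁₀(19.9/2.1) = 85.5 − 19.53 = 65.97 dB(A).
grinder: 94.4 − 20·log₁₀(6.0/2.1) = 94.4 − 9.12 = 85.28 dB(A).
forklift: 92.1 − 20·log₁₀(13.7/2.1) = 92.1 − 16.29 = 75.81 dB(A).
chiller: 83.2 − 20·log₁₀(24.8/2.1) = 83.2 − 21.44 = 61.76 dB(A).
Σ 10^(L/10) = 3.809e+08 → L_total = 10·log₁₀(3.809e+08) = 85.81 dB(A).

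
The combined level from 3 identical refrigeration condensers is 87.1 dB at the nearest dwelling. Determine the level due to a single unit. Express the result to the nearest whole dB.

82 dB

For N identical incoherent sources L_total = L₁ + 10·log₁₀ N, so L₁ = 87.1 − 10·log₁₀(3) = 87.1 − 4.771.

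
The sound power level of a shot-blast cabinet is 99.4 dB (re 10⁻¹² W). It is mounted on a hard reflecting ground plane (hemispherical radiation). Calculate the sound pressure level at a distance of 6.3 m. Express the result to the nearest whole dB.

75 dB

L_p = L_w − 10·log₁₀(2π·r²) with r = 6.3 m.
2π·r² = 249.4 m², 10·log₁₀ of that is 23.969 dB.
L_p = 99.4 − 23.969 = 75.43 dB.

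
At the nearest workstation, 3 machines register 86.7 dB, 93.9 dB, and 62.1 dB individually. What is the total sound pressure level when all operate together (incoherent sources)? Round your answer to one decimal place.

94.7 dB

Incoherent sources combine by intensity addition: L_total = 10·log₁₀(Σ 10^(L_i/10)).
Σ 10^(L/10) = 10^(86.7/10) + 10^(93.9/10) + 10^(62.1/10) = 2.924e+09.
L_total = 10·log₁₀(2.924e+09) = 94.66 dB.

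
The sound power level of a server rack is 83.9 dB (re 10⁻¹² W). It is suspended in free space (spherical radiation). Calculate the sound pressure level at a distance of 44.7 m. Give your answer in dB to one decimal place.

39.9 dB

L_p = L_w − 10·log₁₀(4π·r²) with r = 44.7 m.
4π·r² = 2.511e+04 m², 10·log₁₀ of that is 43.998 dB.
L_p = 83.9 − 43.998 = 39.90 dB.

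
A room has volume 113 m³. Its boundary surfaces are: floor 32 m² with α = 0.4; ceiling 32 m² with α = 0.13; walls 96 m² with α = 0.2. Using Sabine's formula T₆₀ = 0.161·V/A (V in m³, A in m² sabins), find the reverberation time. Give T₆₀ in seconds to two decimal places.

0.50 s

Total absorption A = 32·0.4 + 32·0.13 + 96·0.2 = 36.16 m² sabins.
T₆₀ = 0.161·V/A = 0.161·113/36.16 = 0.503 s.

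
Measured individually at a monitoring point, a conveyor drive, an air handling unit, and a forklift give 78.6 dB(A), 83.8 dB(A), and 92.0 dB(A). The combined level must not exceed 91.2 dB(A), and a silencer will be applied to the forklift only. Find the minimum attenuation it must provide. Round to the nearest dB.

Fixed contribution from the other sources: Σ 10^(L/10) = 10^(78.6/10) + 10^(83.8/10) = 3.123e+08 (84.95 dB(A)).
To meet 91.2 dB(A) overall, the treated forklift may contribute at most 10^(91.2/10) − 3.123e+08 = 1.006e+09, i.e. 90.03 dB(A).
Required insertion loss = 92.0 − 90.03 = 1.97 dB.

2 dB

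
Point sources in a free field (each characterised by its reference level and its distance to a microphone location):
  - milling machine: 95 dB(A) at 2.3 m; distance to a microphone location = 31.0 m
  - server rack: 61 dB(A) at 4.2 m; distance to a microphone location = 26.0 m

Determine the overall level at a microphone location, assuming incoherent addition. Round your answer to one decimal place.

72.4 dB(A)

First find each source's level at the receiver (point-source: −20·log₁₀(r/r_ref)), then combine on an intensity basis.
milling machine: 95 − 20·log₁₀(31.0/2.3) = 95 − 22.59 = 72.41 dB(A).
server rack: 61 − 20·log₁₀(26.0/4.2) = 61 − 15.83 = 45.17 dB(A).
Σ 10^(L/10) = 1.744e+07 → L_total = 10·log₁₀(1.744e+07) = 72.42 dB(A).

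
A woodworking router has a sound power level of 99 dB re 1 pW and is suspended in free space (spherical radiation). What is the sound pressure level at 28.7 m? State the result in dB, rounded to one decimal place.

Free-field spherical radiation: L_p = L_w − 10·log₁₀(4π·r²), r = 28.7 m.
4π·r² = 1.035e+04 m², 10·log₁₀ of that is 40.150 dB.
L_p = 99 − 40.150 = 58.85 dB.

58.9 dB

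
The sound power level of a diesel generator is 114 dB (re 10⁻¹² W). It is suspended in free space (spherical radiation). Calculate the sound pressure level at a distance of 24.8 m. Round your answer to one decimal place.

The power spreads over a sphere of area 4π·r², so L_p = L_w − 10·log₁₀(4π·r²).
4π·r² = 7729 m², 10·log₁₀ of that is 38.881 dB.
L_p = 114 − 38.881 = 75.12 dB.

75.1 dB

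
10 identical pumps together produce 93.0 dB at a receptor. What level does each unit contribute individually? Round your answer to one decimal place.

83.0 dB

For N identical incoherent sources L_total = L₁ + 10·log₁₀ N, so L₁ = 93.0 − 10·log₁₀(10) = 93.0 − 10.000.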